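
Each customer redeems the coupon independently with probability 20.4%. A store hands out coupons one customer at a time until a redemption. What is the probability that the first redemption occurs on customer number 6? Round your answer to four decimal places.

0.0652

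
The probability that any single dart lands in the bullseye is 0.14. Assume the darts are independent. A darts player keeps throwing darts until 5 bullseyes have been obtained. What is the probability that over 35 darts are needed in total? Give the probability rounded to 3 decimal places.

0.446

Needing more than 35 darts ⇔ fewer than 5 successes in the first 35. With X ~ Binomial(35, 0.14), P(Y > 35) = P(X ≤ 4).
  k=0: C(35,0)·0.14^0·0.86^35 = 0.00510
  k=1: C(35,1)·0.14^1·0.86^34 = 0.02905
  k=2: C(35,2)·0.14^2·0.86^33 = 0.08039
  k=3: C(35,3)·0.14^3·0.86^32 = 0.14396
  k=4: C(35,4)·0.14^4·0.86^31 = 0.18748
P(X ≤ 4) = 0.44599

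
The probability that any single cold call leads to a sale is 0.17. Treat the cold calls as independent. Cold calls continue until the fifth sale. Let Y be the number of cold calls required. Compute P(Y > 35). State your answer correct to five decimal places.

0.26708

Needing more than 35 cold calls ⇔ fewer than 5 successes in the first 35. With X ~ Binomial(35, 0.17), P(Y > 35) = P(X ≤ 4).
  k=0: C(35,0)·0.17^0·0.83^35 = 0.0014714
  k=1: C(35,1)·0.17^1·0.83^34 = 0.0105480
  k=2: C(35,2)·0.17^2·0.83^33 = 0.0367275
  k=3: C(35,3)·0.17^3·0.83^32 = 0.0827476
  k=4: C(35,4)·0.17^4·0.83^31 = 0.1355864
P(X ≤ 4) = 0.2670810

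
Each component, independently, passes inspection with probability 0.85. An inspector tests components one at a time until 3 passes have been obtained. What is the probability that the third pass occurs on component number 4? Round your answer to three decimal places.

0.276

Y = trial on which the third success occurs; negative binomial, r=3, p=0.85.
P(Y=4) = C(3,2) · p^3 · (1−p)^1
= 3 · 0.61413 · 0.15 = 0.27636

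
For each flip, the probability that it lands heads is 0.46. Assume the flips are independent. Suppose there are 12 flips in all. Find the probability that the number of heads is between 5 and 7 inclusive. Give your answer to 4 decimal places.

X ~ Binomial(12, 0.46); P(5 ≤ X ≤ 7) = Σ C(12,k) p^k (1−p)^(12−k) over k:
  k=5: C(12,5)·0.46^5·0.54^7 = 0.218409
  k=6: C(12,6)·0.46^6·0.54^6 = 0.217061
  k=7: C(12,7)·0.46^7·0.54^5 = 0.158489
Total = 0.593959

0.5940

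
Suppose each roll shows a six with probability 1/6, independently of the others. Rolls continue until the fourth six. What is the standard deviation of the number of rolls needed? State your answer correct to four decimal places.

Y = total rolls until the fourth success; negative binomial with r=4, p=0.166667.
SD(Y) = √[r(1−p)/p²] = √(120.000000) = 10.954451

10.9545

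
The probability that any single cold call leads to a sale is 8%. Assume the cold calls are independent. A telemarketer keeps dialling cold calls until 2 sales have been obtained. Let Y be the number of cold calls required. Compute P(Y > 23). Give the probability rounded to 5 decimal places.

0.44080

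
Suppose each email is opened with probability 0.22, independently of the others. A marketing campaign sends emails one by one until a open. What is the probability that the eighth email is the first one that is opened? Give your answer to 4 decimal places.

0.0386

Geometric (trials to first success), p = 0.22.
P(Y = 8) = (1−p)^7 · p = 0.17566 · 0.22 = 0.038644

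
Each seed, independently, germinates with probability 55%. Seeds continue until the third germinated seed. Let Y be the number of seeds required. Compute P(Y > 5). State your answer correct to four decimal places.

Needing more than 5 seeds ⇔ fewer than 3 successes in the first 5. With X ~ Binomial(5, 0.55), P(Y > 5) = P(X ≤ 2).
  k=0: C(5,0)·0.55^0·0.45^5 = 0.018453
  k=1: C(5,1)·0.55^1·0.45^4 = 0.112767
  k=2: C(5,2)·0.55^2·0.45^3 = 0.275653
P(X ≤ 2) = 0.406873

0.4069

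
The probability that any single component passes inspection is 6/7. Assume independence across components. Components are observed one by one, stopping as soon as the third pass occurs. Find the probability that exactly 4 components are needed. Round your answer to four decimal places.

Y = trial on which the third success occurs; negative binomial, r=3, p=0.857143.
P(Y=4) = C(3,2) · p^3 · (1−p)^1
= 3 · 0.62974 · 0.14286 = 0.269888

0.2699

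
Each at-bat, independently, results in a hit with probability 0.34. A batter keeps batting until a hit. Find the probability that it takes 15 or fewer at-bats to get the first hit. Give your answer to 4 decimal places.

Y = number of at-bats to the first success; geometric, p = 0.34.
P(Y ≤ 15) = 1 − (1−p)^15 = 1 − 0.001964 = 0.998036

0.9980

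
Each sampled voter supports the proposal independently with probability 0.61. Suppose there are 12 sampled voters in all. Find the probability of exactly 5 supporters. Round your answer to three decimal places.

0.092

X ~ Binomial(n=12, p=0.61).
P(X=5) = C(12,5) · p^5 · (1−p)^7
= 792 · 0.08446 · 0.0013723 = 0.09180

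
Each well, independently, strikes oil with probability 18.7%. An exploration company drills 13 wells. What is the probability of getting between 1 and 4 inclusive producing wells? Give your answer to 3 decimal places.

X ~ Binomial(13, 0.187); P(1 ≤ X ≤ 4) = Σ C(13,k) p^k (1−p)^(13−k) over k:
  k=1: C(13,1)·0.187^1·0.813^12 = 0.20271
  k=2: C(13,2)·0.187^2·0.813^11 = 0.27975
  k=3: C(13,3)·0.187^3·0.813^10 = 0.23594
  k=4: C(13,4)·0.187^4·0.813^9 = 0.13567
Total = 0.85407

0.854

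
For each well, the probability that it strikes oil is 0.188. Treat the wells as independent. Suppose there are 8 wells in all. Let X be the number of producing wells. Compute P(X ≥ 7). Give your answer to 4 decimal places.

0.0001

X ~ Binomial(8, 0.188); P(X ≥ 7) = Σ C(8,k) p^k (1−p)^(8−k) over k:
  k=7: C(8,7)·0.188^7·0.812^1 = 0.000054
  k=8: C(8,8)·0.188^8·0.812^0 = 0.000002
Total = 0.000055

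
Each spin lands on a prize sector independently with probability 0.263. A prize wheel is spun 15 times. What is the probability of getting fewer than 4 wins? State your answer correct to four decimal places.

0.4153

X ~ Binomial(15, 0.263); P(X ≤ 3) = Σ C(15,k) p^k (1−p)^(15−k) over k:
  k=0: C(15,0)·0.263^0·0.737^15 = 0.010280
  k=1: C(15,1)·0.263^1·0.737^14 = 0.055029
  k=2: C(15,2)·0.263^2·0.737^13 = 0.137461
  k=3: C(15,3)·0.263^3·0.737^12 = 0.212563
Total = 0.415333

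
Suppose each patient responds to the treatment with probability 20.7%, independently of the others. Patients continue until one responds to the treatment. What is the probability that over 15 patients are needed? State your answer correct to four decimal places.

0.0308

Y = number of patients to the first success; geometric, p = 0.207.
P(Y > 15) = P(first 15 all fail) = (1−p)^15 = 0.030839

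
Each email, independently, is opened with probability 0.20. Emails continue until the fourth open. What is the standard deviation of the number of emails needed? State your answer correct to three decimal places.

8.944

Y = total emails until the fourth success; negative binomial with r=4, p=0.20.
SD(Y) = √[r(1−p)/p²] = √(80.00000) = 8.94427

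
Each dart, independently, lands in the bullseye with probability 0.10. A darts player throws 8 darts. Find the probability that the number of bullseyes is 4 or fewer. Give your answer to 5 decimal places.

0.99957

X ~ Binomial(8, 0.10); P(X ≤ 4) = Σ C(8,k) p^k (1−p)^(8−k) over k:
  k=0: C(8,0)·0.10^0·0.90^8 = 0.4304672
  k=1: C(8,1)·0.10^1·0.90^7 = 0.3826375
  k=2: C(8,2)·0.10^2·0.90^6 = 0.1488035
  k=3: C(8,3)·0.10^3·0.90^5 = 0.0330674
  k=4: C(8,4)·0.10^4·0.90^4 = 0.0045927
Total = 0.9995683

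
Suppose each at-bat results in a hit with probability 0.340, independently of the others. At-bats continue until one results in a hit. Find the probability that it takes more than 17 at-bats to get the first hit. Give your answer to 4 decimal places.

Y = number of at-bats to the first success; geometric, p = 0.34.
P(Y > 17) = P(first 17 all fail) = (1−p)^17 = 0.000856

0.0009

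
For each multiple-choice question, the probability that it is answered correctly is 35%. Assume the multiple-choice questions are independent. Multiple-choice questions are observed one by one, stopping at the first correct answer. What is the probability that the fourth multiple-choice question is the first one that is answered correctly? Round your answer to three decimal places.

0.096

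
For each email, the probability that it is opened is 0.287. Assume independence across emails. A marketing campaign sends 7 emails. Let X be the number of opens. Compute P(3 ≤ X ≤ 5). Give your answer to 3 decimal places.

0.321

X ~ Binomial(7, 0.287); P(3 ≤ X ≤ 5) = Σ C(7,k) p^k (1−p)^(7−k) over k:
  k=3: C(7,3)·0.287^3·0.713^4 = 0.21383
  k=4: C(7,4)·0.287^4·0.713^3 = 0.08607
  k=5: C(7,5)·0.287^5·0.713^2 = 0.02079
Total = 0.32069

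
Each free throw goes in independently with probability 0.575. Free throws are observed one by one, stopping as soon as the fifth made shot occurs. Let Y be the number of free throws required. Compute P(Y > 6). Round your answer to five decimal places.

Needing more than 6 free throws ⇔ fewer than 5 successes in the first 6. With X ~ Binomial(6, 0.575), P(Y > 6) = P(X ≤ 4).
  k=0: C(6,0)·0.575^0·0.425^6 = 0.0058930
  k=1: C(6,1)·0.575^1·0.425^5 = 0.0478370
  k=2: C(6,2)·0.575^2·0.425^4 = 0.1618015
  k=3: C(6,3)·0.575^3·0.425^3 = 0.2918773
  k=4: C(6,4)·0.575^4·0.425^2 = 0.2961696
P(X ≤ 4) = 0.8035784

0.80358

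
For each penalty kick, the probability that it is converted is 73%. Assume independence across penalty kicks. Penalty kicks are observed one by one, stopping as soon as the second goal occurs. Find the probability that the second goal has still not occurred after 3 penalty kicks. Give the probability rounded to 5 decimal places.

Needing more than 3 penalty kicks ⇔ fewer than 2 successes in the first 3. With X ~ Binomial(3, 0.73), P(Y > 3) = P(X ≤ 1).
  k=0: C(3,0)·0.73^0·0.27^3 = 0.0196830
  k=1: C(3,1)·0.73^1·0.27^2 = 0.1596510
P(X ≤ 1) = 0.1793340

0.17933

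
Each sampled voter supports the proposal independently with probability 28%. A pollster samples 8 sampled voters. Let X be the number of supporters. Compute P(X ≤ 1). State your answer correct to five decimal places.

X ~ Binomial(8, 0.28); P(X ≤ 1) = Σ C(8,k) p^k (1−p)^(8−k) over k:
  k=0: C(8,0)·0.28^0·0.72^8 = 0.0722204
  k=1: C(8,1)·0.28^1·0.72^7 = 0.2246857
Total = 0.2969061

0.29691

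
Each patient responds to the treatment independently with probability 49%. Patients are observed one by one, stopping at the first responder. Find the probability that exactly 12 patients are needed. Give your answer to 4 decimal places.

0.0003

Geometric (trials to first success), p = 0.49.
P(Y = 12) = (1−p)^11 · p = 0.00060712 · 0.49 = 0.000297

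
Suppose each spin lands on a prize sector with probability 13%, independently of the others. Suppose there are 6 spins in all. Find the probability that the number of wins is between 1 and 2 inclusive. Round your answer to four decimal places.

X ~ Binomial(6, 0.13); P(1 ≤ X ≤ 2) = Σ C(6,k) p^k (1−p)^(6−k) over k:
  k=1: C(6,1)·0.13^1·0.87^5 = 0.388768
  k=2: C(6,2)·0.13^2·0.87^4 = 0.145230
Total = 0.533998

0.5340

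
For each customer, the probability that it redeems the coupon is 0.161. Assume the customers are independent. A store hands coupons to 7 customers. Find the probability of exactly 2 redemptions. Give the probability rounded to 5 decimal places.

X ~ Binomial(n=7, p=0.161).
P(X=2) = C(7,2) · p^2 · (1−p)^5
= 21 · 0.025921 · 0.41573 = 0.2262981

0.22630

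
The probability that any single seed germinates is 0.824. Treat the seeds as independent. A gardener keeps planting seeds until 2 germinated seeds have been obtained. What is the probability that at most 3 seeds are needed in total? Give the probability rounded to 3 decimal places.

0.918

Finishing within 3 seeds ⇔ at least 2 successes in the first 3. With X ~ Binomial(3, 0.824), P(Y ≤ 3) = 1 − P(X ≤ 1).
  k=0: C(3,0)·0.824^0·0.176^3 = 0.00545
  k=1: C(3,1)·0.824^1·0.176^2 = 0.07657
1 − 0.08202 = 0.91798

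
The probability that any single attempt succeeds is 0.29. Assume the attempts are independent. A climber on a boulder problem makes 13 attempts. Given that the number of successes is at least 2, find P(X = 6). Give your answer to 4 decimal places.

0.1002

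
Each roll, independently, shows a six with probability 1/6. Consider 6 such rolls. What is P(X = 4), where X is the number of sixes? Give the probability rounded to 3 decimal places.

X ~ Binomial(n=6, p=0.166667).
P(X=4) = C(6,4) · p^4 · (1−p)^2
= 15 · 0.0007716 · 0.69444 = 0.00804

0.008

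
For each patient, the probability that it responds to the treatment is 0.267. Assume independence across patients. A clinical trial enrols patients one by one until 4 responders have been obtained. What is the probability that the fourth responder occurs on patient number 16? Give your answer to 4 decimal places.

0.0556

Y = trial on which the fourth success occurs; negative binomial, r=4, p=0.267.
P(Y=16) = C(15,3) · p^4 · (1−p)^12
= 455 · 0.0050821 · 0.024057 = 0.055629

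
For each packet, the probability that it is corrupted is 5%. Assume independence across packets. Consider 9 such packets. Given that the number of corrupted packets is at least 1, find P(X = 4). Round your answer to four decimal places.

0.0016

X ~ Binomial(9, 0.05). Want P(X=4 | X≥1) = P(X=4) / P(X≥1).
P(X=4) = C(9,4)·0.05^4·0.95^5 = 0.000609
P(X≥1) = 1 − 0.630249 = 0.369751
Ratio = 0.000609 / 0.369751 = 0.001648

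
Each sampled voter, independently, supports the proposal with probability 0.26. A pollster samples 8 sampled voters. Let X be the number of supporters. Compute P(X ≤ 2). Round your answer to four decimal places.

0.6535

X ~ Binomial(8, 0.26); P(X ≤ 2) = Σ C(8,k) p^k (1−p)^(8−k) over k:
  k=0: C(8,0)·0.26^0·0.74^8 = 0.089919
  k=1: C(8,1)·0.26^1·0.74^7 = 0.252747
  k=2: C(8,2)·0.26^2·0.74^6 = 0.310810
Total = 0.653476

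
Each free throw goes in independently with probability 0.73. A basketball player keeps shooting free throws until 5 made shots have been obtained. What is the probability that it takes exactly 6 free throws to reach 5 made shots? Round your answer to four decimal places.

0.2799

Y = trial on which the fifth success occurs; negative binomial, r=5, p=0.73.
P(Y=6) = C(5,4) · p^5 · (1−p)^1
= 5 · 0.20731 · 0.27 = 0.279865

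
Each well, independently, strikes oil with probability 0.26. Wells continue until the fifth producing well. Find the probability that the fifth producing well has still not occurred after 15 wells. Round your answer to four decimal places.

Needing more than 15 wells ⇔ fewer than 5 successes in the first 15. With X ~ Binomial(15, 0.26), P(Y > 15) = P(X ≤ 4).
  k=0: C(15,0)·0.26^0·0.74^15 = 0.010926
  k=1: C(15,1)·0.26^1·0.74^14 = 0.057585
  k=2: C(15,2)·0.26^2·0.74^13 = 0.141628
  k=3: C(15,3)·0.26^3·0.74^12 = 0.215631
  k=4: C(15,4)·0.26^4·0.74^11 = 0.227287
P(X ≤ 4) = 0.653058

0.6531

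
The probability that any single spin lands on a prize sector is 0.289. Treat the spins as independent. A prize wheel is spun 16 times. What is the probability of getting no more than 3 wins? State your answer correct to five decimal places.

X ~ Binomial(16, 0.289); P(X ≤ 3) = Σ C(16,k) p^k (1−p)^(16−k) over k:
  k=0: C(16,0)·0.289^0·0.711^16 = 0.0042649
  k=1: C(16,1)·0.289^1·0.711^15 = 0.0277372
  k=2: C(16,2)·0.289^2·0.711^14 = 0.0845573
  k=3: C(16,3)·0.289^3·0.711^13 = 0.1603934
Total = 0.2769528

0.27695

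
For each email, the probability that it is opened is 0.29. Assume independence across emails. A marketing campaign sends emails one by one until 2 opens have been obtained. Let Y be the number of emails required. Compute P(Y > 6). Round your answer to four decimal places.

Needing more than 6 emails ⇔ fewer than 2 successes in the first 6. With X ~ Binomial(6, 0.29), P(Y > 6) = P(X ≤ 1).
  k=0: C(6,0)·0.29^0·0.71^6 = 0.128100
  k=1: C(6,1)·0.29^1·0.71^5 = 0.313936
P(X ≤ 1) = 0.442036

0.4420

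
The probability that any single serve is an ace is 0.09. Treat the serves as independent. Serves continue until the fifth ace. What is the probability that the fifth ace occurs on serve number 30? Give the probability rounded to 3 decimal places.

0.013

Y = trial on which the fifth success occurs; negative binomial, r=5, p=0.09.
P(Y=30) = C(29,4) · p^5 · (1−p)^25
= 23751 · 5.9049e-06 · 0.094631 = 0.01327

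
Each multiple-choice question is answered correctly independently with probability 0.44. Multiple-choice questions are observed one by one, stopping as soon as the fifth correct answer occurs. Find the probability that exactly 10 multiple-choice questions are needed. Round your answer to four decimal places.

Y = trial on which the fifth success occurs; negative binomial, r=5, p=0.44.
P(Y=10) = C(9,4) · p^5 · (1−p)^5
= 126 · 0.016492 · 0.055073 = 0.114439

0.1144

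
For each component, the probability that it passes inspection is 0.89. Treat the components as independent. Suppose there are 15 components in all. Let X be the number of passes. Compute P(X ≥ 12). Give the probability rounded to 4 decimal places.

X ~ Binomial(15, 0.89); P(X ≥ 12) = Σ C(15,k) p^k (1−p)^(15−k) over k:
  k=12: C(15,12)·0.89^12·0.11^3 = 0.149579
  k=13: C(15,13)·0.89^13·0.11^2 = 0.279283
  k=14: C(15,14)·0.89^14·0.11^1 = 0.322808
  k=15: C(15,15)·0.89^15·0.11^0 = 0.174121
Total = 0.925790

0.9258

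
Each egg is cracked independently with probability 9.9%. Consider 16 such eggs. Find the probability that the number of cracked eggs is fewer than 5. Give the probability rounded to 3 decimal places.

0.984

X ~ Binomial(16, 0.099); P(X ≤ 4) = Σ C(16,k) p^k (1−p)^(16−k) over k:
  k=0: C(16,0)·0.099^0·0.901^16 = 0.18862
  k=1: C(16,1)·0.099^1·0.901^15 = 0.33161
  k=2: C(16,2)·0.099^2·0.901^14 = 0.27327
  k=3: C(16,3)·0.099^3·0.901^13 = 0.14013
  k=4: C(16,4)·0.099^4·0.901^12 = 0.05004
Total = 0.98367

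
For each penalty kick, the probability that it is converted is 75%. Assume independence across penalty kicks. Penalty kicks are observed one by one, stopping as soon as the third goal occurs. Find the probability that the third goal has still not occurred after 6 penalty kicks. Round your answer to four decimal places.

Needing more than 6 penalty kicks ⇔ fewer than 3 successes in the first 6. With X ~ Binomial(6, 0.75), P(Y > 6) = P(X ≤ 2).
  k=0: C(6,0)·0.75^0·0.25^6 = 0.000244
  k=1: C(6,1)·0.75^1·0.25^5 = 0.004395
  k=2: C(6,2)·0.75^2·0.25^4 = 0.032959
P(X ≤ 2) = 0.037598

0.0376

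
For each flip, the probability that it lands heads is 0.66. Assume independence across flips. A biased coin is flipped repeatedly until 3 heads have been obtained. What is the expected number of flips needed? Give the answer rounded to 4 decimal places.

4.5455

Y = total flips until the third success; negative binomial with r=3, p=0.66.
E[Y] = r / p = 3 / 0.66 = 4.545455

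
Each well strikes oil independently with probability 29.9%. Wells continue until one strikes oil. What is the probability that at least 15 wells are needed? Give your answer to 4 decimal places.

0.0069

Y = number of wells to the first success; geometric, p = 0.299.
P(Y > 14) = P(first 14 all fail) = (1−p)^14 = 0.006919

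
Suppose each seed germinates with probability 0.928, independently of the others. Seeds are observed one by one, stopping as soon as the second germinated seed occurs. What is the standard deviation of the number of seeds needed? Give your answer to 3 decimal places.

0.409

Y = total seeds until the second success; negative binomial with r=2, p=0.928.
SD(Y) = √[r(1−p)/p²] = √(0.16721) = 0.40892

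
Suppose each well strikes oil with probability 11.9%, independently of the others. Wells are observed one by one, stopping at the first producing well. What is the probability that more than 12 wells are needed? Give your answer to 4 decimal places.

Y = number of wells to the first success; geometric, p = 0.119.
P(Y > 12) = P(first 12 all fail) = (1−p)^12 = 0.218631

0.2186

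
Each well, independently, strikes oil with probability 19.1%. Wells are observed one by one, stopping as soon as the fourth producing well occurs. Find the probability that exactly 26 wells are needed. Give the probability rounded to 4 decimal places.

Y = trial on which the fourth success occurs; negative binomial, r=4, p=0.191.
P(Y=26) = C(25,3) · p^4 · (1−p)^22
= 2300 · 0.0013309 · 0.0094377 = 0.028889

0.0289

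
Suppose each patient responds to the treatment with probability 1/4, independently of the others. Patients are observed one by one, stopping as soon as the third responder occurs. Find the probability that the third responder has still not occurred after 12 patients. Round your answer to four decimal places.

0.3907

Needing more than 12 patients ⇔ fewer than 3 successes in the first 12. With X ~ Binomial(12, 0.25), P(Y > 12) = P(X ≤ 2).
  k=0: C(12,0)·0.25^0·0.75^12 = 0.031676
  k=1: C(12,1)·0.25^1·0.75^11 = 0.126705
  k=2: C(12,2)·0.25^2·0.75^10 = 0.232293
P(X ≤ 2) = 0.390675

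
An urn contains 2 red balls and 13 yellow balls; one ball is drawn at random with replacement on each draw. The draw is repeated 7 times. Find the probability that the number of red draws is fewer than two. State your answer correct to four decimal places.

X ~ Binomial(7, 0.133333); P(X ≤ 1) = Σ C(7,k) p^k (1−p)^(7−k) over k:
  k=0: C(7,0)·0.133333^0·0.866667^7 = 0.367252
  k=1: C(7,1)·0.133333^1·0.866667^6 = 0.395503
Total = 0.762755

0.7628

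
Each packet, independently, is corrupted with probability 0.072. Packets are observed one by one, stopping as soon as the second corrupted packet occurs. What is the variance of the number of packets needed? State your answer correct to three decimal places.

Y = total packets until the second success; negative binomial with r=2, p=0.072.
Var(Y) = r(1−p)/p² = 2·0.928 / 0.072² = 358.02469

358.025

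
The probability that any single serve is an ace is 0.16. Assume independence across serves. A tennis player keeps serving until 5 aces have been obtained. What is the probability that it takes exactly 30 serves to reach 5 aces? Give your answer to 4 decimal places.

0.0319

Y = trial on which the fifth success occurs; negative binomial, r=5, p=0.16.
P(Y=30) = C(29,4) · p^5 · (1−p)^25
= 23751 · 0.00010486 · 0.012793 = 0.031861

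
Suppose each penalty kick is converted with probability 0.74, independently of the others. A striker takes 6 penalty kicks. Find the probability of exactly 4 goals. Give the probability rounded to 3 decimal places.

0.304

X ~ Binomial(n=6, p=0.74).
P(X=4) = C(6,4) · p^4 · (1−p)^2
= 15 · 0.29987 · 0.0676 = 0.30406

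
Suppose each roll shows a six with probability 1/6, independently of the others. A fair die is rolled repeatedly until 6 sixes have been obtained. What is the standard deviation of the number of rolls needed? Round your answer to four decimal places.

Y = total rolls until the sixth success; negative binomial with r=6, p=0.166667.
SD(Y) = √[r(1−p)/p²] = √(180.000000) = 13.416408

13.4164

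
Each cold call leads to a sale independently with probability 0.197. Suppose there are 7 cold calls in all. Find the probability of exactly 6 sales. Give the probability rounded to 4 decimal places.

0.0003

X ~ Binomial(n=7, p=0.197).
P(X=6) = C(7,6) · p^6 · (1−p)^1
= 7 · 5.8452e-05 · 0.803 = 0.000329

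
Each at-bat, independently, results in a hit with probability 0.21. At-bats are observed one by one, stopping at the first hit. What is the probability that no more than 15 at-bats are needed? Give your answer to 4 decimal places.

0.9709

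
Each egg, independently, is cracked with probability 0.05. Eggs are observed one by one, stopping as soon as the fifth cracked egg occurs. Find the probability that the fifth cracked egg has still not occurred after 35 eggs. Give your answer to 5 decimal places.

0.97097

Needing more than 35 eggs ⇔ fewer than 5 successes in the first 35. With X ~ Binomial(35, 0.05), P(Y > 35) = P(X ≤ 4).
  k=0: C(35,0)·0.05^0·0.95^35 = 0.1660834
  k=1: C(35,1)·0.05^1·0.95^34 = 0.3059431
  k=2: C(35,2)·0.05^2·0.95^33 = 0.2737385
  k=3: C(35,3)·0.05^3·0.95^32 = 0.1584802
  k=4: C(35,4)·0.05^4·0.95^31 = 0.0667285
P(X ≤ 4) = 0.9709737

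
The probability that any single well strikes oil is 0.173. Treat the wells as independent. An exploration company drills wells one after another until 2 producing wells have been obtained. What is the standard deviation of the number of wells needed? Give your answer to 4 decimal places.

7.4340

Y = total wells until the second success; negative binomial with r=2, p=0.173.
SD(Y) = √[r(1−p)/p²] = √(55.264125) = 7.433984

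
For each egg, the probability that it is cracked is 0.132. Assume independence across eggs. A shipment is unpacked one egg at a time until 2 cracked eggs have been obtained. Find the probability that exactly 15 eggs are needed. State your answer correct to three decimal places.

Y = trial on which the second success occurs; negative binomial, r=2, p=0.132.
P(Y=15) = C(14,1) · p^2 · (1−p)^13
= 14 · 0.017424 · 0.15877 = 0.03873

0.039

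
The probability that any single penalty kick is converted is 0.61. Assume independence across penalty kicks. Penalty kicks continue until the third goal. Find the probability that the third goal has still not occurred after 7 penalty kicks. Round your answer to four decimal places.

Needing more than 7 penalty kicks ⇔ fewer than 3 successes in the first 7. With X ~ Binomial(7, 0.61), P(Y > 7) = P(X ≤ 2).
  k=0: C(7,0)·0.61^0·0.39^7 = 0.001372
  k=1: C(7,1)·0.61^1·0.39^6 = 0.015025
  k=2: C(7,2)·0.61^2·0.39^5 = 0.070502
P(X ≤ 2) = 0.086899

0.0869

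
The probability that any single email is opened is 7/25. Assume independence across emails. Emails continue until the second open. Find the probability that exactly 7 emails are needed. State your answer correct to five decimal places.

Y = trial on which the second success occurs; negative binomial, r=2, p=0.28.
P(Y=7) = C(6,1) · p^2 · (1−p)^5
= 6 · 0.0784 · 0.19349 = 0.0910185

0.09102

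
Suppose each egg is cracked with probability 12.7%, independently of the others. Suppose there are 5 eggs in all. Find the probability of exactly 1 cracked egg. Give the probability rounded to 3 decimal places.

X ~ Binomial(n=5, p=0.127).
P(X=1) = C(5,1) · p^1 · (1−p)^4
= 5 · 0.127 · 0.58084 = 0.36883

0.369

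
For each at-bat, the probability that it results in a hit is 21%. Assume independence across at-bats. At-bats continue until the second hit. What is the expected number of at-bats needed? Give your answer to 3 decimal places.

9.524

Y = total at-bats until the second success; negative binomial with r=2, p=0.21.
E[Y] = r / p = 2 / 0.21 = 9.52381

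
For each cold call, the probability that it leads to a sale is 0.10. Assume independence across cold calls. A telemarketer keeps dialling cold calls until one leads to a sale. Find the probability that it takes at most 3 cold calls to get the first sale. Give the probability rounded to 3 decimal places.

0.271

Y = number of cold calls to the first success; geometric, p = 0.10.
P(Y ≤ 3) = 1 − (1−p)^3 = 1 − 0.72900 = 0.27100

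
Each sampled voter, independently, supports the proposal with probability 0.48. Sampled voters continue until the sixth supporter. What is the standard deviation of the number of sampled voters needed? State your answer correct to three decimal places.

Y = total sampled voters until the sixth success; negative binomial with r=6, p=0.48.
SD(Y) = √[r(1−p)/p²] = √(13.54167) = 3.67990

3.680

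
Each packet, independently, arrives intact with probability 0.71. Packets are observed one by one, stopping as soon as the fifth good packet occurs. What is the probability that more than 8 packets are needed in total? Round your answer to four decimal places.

0.1763

Needing more than 8 packets ⇔ fewer than 5 successes in the first 8. With X ~ Binomial(8, 0.71), P(Y > 8) = P(X ≤ 4).
  k=0: C(8,0)·0.71^0·0.29^8 = 0.000050
  k=1: C(8,1)·0.71^1·0.29^7 = 0.000980
  k=2: C(8,2)·0.71^2·0.29^6 = 0.008396
  k=3: C(8,3)·0.71^3·0.29^5 = 0.041111
  k=4: C(8,4)·0.71^4·0.29^4 = 0.125812
P(X ≤ 4) = 0.176349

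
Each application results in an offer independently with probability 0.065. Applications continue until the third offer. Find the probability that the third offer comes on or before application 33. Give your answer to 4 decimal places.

Finishing within 33 applications ⇔ at least 3 successes in the first 33. With X ~ Binomial(33, 0.065), P(Y ≤ 33) = 1 − P(X ≤ 2).
  k=0: C(33,0)·0.065^0·0.935^33 = 0.108839
  k=1: C(33,1)·0.065^1·0.935^32 = 0.249689
  k=2: C(33,2)·0.065^2·0.935^31 = 0.277729
1 − 0.636256 = 0.363744

0.3637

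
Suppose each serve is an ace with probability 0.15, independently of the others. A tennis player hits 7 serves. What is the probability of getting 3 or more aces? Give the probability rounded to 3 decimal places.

0.074

X ~ Binomial(7, 0.15); P(X ≥ 3) = Σ C(7,k) p^k (1−p)^(7−k) over k:
  k=3: C(7,3)·0.15^3·0.85^4 = 0.06166
  k=4: C(7,4)·0.15^4·0.85^3 = 0.01088
  k=5: C(7,5)·0.15^5·0.85^2 = 0.00115
  k=6: C(7,6)·0.15^6·0.85^1 = 0.00007
  k=7: C(7,7)·0.15^7·0.85^0 = 0.00000
Total = 0.07377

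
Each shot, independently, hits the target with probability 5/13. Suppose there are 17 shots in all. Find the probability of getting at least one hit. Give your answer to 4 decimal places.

0.9997

P(at least one) = 1 − P(none) = 1 − (1 − 0.384615)^17
= 1 − 0.000260 = 0.999740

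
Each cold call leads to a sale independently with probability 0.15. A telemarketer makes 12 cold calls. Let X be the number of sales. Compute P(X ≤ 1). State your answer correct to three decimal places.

X ~ Binomial(12, 0.15); P(X ≤ 1) = Σ C(12,k) p^k (1−p)^(12−k) over k:
  k=0: C(12,0)·0.15^0·0.85^12 = 0.14224
  k=1: C(12,1)·0.15^1·0.85^11 = 0.30122
Total = 0.44346

0.443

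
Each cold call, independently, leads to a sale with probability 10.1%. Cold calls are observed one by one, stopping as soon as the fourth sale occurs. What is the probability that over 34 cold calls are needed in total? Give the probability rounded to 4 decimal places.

0.5460

Needing more than 34 cold calls ⇔ fewer than 4 successes in the first 34. With X ~ Binomial(34, 0.101), P(Y > 34) = P(X ≤ 3).
  k=0: C(34,0)·0.101^0·0.899^34 = 0.026781
  k=1: C(34,1)·0.101^1·0.899^33 = 0.102299
  k=2: C(34,2)·0.101^2·0.899^32 = 0.189634
  k=3: C(34,3)·0.101^3·0.899^31 = 0.227251
P(X ≤ 3) = 0.545965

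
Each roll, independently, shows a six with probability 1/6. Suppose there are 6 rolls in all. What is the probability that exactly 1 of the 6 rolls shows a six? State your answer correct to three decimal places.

0.402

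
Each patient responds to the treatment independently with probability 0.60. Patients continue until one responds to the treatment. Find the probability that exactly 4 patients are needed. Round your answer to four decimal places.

Geometric (trials to first success), p = 0.60.
P(Y = 4) = (1−p)^3 · p = 0.064 · 0.60 = 0.038400

0.0384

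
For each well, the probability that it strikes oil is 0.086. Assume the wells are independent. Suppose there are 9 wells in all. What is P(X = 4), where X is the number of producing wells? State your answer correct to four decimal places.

X ~ Binomial(n=9, p=0.086).
P(X=4) = C(9,4) · p^4 · (1−p)^5
= 126 · 5.4701e-05 · 0.63787 = 0.004396

0.0044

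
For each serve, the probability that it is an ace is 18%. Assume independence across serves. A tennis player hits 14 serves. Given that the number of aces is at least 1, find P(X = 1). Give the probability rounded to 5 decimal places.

0.20363

X ~ Binomial(14, 0.18). Want P(X=1 | X≥1) = P(X=1) / P(X≥1).
P(X=1) = C(14,1)·0.18^1·0.82^13 = 0.1909768
P(X≥1) = 1 − 0.0621432 = 0.9378568
Ratio = 0.1909768 / 0.9378568 = 0.2036311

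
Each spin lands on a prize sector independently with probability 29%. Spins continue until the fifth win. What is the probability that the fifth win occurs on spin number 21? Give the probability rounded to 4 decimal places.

Y = trial on which the fifth success occurs; negative binomial, r=5, p=0.29.
P(Y=21) = C(20,4) · p^5 · (1−p)^16
= 4845 · 0.0020511 · 0.00417 = 0.041440

0.0414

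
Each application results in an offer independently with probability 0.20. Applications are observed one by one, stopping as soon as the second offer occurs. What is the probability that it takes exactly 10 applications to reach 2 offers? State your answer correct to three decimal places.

0.060

Y = trial on which the second success occurs; negative binomial, r=2, p=0.20.
P(Y=10) = C(9,1) · p^2 · (1−p)^8
= 9 · 0.04 · 0.16777 = 0.06040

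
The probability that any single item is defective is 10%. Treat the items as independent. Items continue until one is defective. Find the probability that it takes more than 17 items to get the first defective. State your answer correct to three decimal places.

0.167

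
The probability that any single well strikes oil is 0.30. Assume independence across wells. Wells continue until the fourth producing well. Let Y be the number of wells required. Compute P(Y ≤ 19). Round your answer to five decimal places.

Finishing within 19 wells ⇔ at least 4 successes in the first 19. With X ~ Binomial(19, 0.30), P(Y ≤ 19) = 1 − P(X ≤ 3).
  k=0: C(19,0)·0.30^0·0.70^19 = 0.0011399
  k=1: C(19,1)·0.30^1·0.70^18 = 0.0092820
  k=2: C(19,2)·0.30^2·0.70^17 = 0.0358018
  k=3: C(19,3)·0.30^3·0.70^16 = 0.0869473
1 − 0.1331710 = 0.8668290

0.86683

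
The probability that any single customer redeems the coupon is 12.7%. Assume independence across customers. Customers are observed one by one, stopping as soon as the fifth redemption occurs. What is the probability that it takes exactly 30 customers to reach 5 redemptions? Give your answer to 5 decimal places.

0.02631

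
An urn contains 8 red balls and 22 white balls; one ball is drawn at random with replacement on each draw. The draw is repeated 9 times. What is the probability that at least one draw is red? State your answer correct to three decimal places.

0.939

P(at least one) = 1 − P(none) = 1 − (1 − 0.266667)^9
= 1 − 0.06134 = 0.93866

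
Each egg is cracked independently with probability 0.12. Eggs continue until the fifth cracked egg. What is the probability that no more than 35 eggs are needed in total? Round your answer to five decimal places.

Finishing within 35 eggs ⇔ at least 5 successes in the first 35. With X ~ Binomial(35, 0.12), P(Y ≤ 35) = 1 − P(X ≤ 4).
  k=0: C(35,0)·0.12^0·0.88^35 = 0.0113997
  k=1: C(35,1)·0.12^1·0.88^34 = 0.0544077
  k=2: C(35,2)·0.12^2·0.88^33 = 0.1261269
  k=3: C(35,3)·0.12^3·0.88^32 = 0.1891903
  k=4: C(35,4)·0.12^4·0.88^31 = 0.2063894
1 − 0.5875140 = 0.4124860

0.41249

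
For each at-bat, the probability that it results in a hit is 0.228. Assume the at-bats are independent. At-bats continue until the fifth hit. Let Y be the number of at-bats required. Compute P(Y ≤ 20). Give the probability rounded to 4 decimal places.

0.4928

Finishing within 20 at-bats ⇔ at least 5 successes in the first 20. With X ~ Binomial(20, 0.228), P(Y ≤ 20) = 1 − P(X ≤ 4).
  k=0: C(20,0)·0.228^0·0.772^20 = 0.005654
  k=1: C(20,1)·0.228^1·0.772^19 = 0.033396
  k=2: C(20,2)·0.228^2·0.772^18 = 0.093699
  k=3: C(20,3)·0.228^3·0.772^17 = 0.166036
  k=4: C(20,4)·0.228^4·0.772^16 = 0.208406
1 − 0.507191 = 0.492809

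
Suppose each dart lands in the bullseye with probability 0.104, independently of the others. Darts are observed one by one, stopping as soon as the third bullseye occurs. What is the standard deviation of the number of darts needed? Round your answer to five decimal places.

Y = total darts until the third success; negative binomial with r=3, p=0.104.
SD(Y) = √[r(1−p)/p²] = √(248.5207101) = 15.7645396

15.76454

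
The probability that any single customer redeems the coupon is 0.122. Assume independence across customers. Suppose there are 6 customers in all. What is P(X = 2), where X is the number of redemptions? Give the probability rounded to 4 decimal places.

0.1327

X ~ Binomial(n=6, p=0.122).
P(X=2) = C(6,2) · p^2 · (1−p)^4
= 15 · 0.014884 · 0.59426 = 0.132675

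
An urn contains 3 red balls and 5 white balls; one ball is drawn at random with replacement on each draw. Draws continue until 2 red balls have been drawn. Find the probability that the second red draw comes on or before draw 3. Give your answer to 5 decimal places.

0.31641

Finishing within 3 draws ⇔ at least 2 successes in the first 3. With X ~ Binomial(3, 0.375), P(Y ≤ 3) = 1 − P(X ≤ 1).
  k=0: C(3,0)·0.375^0·0.625^3 = 0.2441406
  k=1: C(3,1)·0.375^1·0.625^2 = 0.4394531
1 − 0.6835938 = 0.3164062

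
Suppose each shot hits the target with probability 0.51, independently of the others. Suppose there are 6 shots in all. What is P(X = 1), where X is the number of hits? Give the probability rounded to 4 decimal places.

0.0864

X ~ Binomial(n=6, p=0.51).
P(X=1) = C(6,1) · p^1 · (1−p)^5
= 6 · 0.51 · 0.028248 = 0.086437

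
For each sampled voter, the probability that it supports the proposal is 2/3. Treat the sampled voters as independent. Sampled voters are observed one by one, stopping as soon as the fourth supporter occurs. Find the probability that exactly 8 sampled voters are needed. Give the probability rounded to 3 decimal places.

0.085

Y = trial on which the fourth success occurs; negative binomial, r=4, p=0.666667.
P(Y=8) = C(7,3) · p^4 · (1−p)^4
= 35 · 0.19753 · 0.012346 = 0.08535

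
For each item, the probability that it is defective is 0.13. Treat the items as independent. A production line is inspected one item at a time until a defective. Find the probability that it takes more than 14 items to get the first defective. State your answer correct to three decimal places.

0.142

Y = number of items to the first success; geometric, p = 0.13.
P(Y > 14) = P(first 14 all fail) = (1−p)^14 = 0.14232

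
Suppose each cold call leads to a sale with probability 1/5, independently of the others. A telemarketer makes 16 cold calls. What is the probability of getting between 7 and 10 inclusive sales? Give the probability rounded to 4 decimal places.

0.0266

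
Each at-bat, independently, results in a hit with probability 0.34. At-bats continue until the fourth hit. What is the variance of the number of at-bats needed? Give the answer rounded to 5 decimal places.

22.83737

Y = total at-bats until the fourth success; negative binomial with r=4, p=0.34.
Var(Y) = r(1−p)/p² = 4·0.66 / 0.34² = 22.8373702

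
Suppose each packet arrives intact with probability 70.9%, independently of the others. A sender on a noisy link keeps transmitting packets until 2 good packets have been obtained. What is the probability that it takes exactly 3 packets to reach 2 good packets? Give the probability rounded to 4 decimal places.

Y = trial on which the second success occurs; negative binomial, r=2, p=0.709.
P(Y=3) = C(2,1) · p^2 · (1−p)^1
= 2 · 0.50268 · 0.291 = 0.292560

0.2926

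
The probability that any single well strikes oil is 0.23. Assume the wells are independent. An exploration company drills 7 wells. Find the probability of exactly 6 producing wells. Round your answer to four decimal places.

0.0008

X ~ Binomial(n=7, p=0.23).
P(X=6) = C(7,6) · p^6 · (1−p)^1
= 7 · 0.00014804 · 0.77 = 0.000798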